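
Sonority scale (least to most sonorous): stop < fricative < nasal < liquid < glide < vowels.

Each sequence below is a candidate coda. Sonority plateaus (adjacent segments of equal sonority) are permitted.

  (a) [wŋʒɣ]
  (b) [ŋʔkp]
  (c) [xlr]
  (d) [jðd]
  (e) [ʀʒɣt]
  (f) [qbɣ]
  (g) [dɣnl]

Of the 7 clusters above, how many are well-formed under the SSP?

(a) [wŋʒɣ]: profile 5-3-2-2 — obeys.
(b) [ŋʔkp]: profile 3-1-1-1 — obeys.
(c) [xlr]: profile 2-4-4 — violates.
(d) [jðd]: profile 5-2-1 — obeys.
(e) [ʀʒɣt]: profile 4-2-2-1 — obeys.
(f) [qbɣ]: profile 1-1-2 — violates.
(g) [dɣnl]: profile 1-2-3-4 — violates.

4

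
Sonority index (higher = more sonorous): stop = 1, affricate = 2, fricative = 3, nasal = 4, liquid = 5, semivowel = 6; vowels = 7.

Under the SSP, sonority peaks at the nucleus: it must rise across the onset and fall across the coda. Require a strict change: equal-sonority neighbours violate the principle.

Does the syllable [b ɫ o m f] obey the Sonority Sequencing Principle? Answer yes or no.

Onset: /b/ is a stop (sonority 1), /ɫ/ is a liquid (sonority 5); then the nucleus /o/ (sonority 7).
Onset profile 1-5-7 — rises to the nucleus.
Coda: /m/ is a nasal (sonority 4), /f/ is a fricative (sonority 3).
Coda profile 7-4-3 — falls from the nucleus.

yes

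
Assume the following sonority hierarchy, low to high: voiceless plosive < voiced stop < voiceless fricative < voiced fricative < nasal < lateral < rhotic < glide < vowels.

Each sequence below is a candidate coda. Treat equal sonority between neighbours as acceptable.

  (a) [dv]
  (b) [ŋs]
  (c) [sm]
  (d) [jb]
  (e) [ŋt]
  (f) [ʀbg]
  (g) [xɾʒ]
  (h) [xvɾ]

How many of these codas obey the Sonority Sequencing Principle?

4

(a) sonority 2-4: ill-formed.
(b) sonority 5-3: well-formed.
(c) sonority 3-5: ill-formed.
(d) sonority 8-2: well-formed.
(e) sonority 5-1: well-formed.
(f) sonority 7-2-2: well-formed.
(g) sonority 3-7-4: ill-formed.
(h) sonority 3-4-7: ill-formed.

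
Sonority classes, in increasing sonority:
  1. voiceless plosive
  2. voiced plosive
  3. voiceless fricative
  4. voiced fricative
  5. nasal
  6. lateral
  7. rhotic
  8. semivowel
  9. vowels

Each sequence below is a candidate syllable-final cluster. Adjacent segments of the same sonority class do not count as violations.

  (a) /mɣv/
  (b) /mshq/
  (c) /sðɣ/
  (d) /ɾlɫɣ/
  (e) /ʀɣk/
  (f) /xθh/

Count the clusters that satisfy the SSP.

5

(a) sonority 5-4-4: well-formed.
(b) sonority 5-3-3-1: well-formed.
(c) sonority 3-4-4: ill-formed.
(d) sonority 7-6-6-4: well-formed.
(e) sonority 7-4-1: well-formed.
(f) sonority 3-3-3: well-formed.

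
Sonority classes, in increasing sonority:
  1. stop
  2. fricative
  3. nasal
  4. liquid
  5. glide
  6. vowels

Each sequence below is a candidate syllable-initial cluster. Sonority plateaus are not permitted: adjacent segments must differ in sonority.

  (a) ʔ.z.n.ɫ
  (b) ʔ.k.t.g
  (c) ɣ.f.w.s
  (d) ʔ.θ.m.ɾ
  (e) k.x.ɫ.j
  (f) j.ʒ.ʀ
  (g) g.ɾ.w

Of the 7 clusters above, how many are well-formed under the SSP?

4

(a) 1-2-3-4 → obeys
(b) 1-1-1-1 → violates
(c) 2-2-5-2 → violates
(d) 1-2-3-4 → obeys
(e) 1-2-4-5 → obeys
(f) 5-2-4 → violates
(g) 1-4-5 → obeys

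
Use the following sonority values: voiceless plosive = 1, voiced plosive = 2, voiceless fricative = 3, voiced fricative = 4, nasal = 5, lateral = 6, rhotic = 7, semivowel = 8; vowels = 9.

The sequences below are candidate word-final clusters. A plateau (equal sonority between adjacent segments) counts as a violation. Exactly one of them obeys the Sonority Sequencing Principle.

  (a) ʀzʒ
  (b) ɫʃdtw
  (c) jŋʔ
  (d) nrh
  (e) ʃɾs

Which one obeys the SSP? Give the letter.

c

(a) sonority 7-4-4: ill-formed.
(b) sonority 6-3-2-1-8: ill-formed.
(c) sonority 8-5-1: well-formed.
(d) sonority 5-7-3: ill-formed.
(e) sonority 3-7-3: ill-formed.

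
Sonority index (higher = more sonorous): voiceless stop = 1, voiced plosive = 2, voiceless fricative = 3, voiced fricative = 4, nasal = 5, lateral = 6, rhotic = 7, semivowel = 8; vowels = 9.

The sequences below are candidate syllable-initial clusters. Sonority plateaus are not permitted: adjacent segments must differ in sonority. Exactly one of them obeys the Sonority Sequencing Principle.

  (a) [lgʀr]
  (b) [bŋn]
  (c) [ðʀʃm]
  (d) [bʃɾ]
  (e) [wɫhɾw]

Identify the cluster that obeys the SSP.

d

(a) 6-2-7-7 → violates
(b) 2-5-5 → violates
(c) 4-7-3-5 → violates
(d) 2-3-7 → obeys
(e) 8-6-3-7-8 → violates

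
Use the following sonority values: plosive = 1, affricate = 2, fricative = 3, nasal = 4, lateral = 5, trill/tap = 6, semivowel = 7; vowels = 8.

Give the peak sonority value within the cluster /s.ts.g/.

3

/s/ — fricative, sonority 3.
/ts/ — affricate, sonority 2.
/g/ — plosive, sonority 1.
The maximum is 3.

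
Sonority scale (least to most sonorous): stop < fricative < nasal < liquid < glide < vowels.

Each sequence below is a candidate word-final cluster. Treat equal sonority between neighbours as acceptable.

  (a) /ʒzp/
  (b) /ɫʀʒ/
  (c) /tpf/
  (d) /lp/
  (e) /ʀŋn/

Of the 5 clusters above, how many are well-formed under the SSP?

(a) 2-2-1 → obeys
(b) 4-4-2 → obeys
(c) 1-1-2 → violates
(d) 4-1 → obeys
(e) 4-3-3 → obeys

4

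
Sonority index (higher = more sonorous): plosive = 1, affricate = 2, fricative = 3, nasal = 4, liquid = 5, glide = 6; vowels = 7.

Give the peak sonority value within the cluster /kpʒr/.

/k/ — plosive, sonority 1.
/p/ — plosive, sonority 1.
/ʒ/ — fricative, sonority 3.
/r/ — liquid, sonority 5.
The maximum is 5.

5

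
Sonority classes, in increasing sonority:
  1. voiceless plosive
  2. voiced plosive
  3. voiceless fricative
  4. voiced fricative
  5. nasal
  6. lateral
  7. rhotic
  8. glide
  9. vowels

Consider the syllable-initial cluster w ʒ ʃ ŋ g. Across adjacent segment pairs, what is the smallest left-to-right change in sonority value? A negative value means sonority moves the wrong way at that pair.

-4

/w/ is a glide (sonority 8).
/ʒ/ is a voiced fricative (sonority 4).
/ʃ/ is a voiceless fricative (sonority 3).
/ŋ/ is a nasal (sonority 5).
/g/ is a voiced plosive (sonority 2).
/w/→/ʒ/: change -4.
/ʒ/→/ʃ/: change -1.
/ʃ/→/ŋ/: change +2.
/ŋ/→/g/: change -3.
Minimum = -4.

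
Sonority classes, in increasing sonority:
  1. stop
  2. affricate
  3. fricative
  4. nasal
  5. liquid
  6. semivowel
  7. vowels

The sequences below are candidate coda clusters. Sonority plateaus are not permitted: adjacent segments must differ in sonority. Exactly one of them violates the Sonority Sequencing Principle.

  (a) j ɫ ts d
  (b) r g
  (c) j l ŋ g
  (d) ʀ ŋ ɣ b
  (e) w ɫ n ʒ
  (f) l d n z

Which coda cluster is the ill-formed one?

f

(a) 6-5-2-1 → obeys
(b) 5-1 → obeys
(c) 6-5-4-1 → obeys
(d) 5-4-3-1 → obeys
(e) 6-5-4-3 → obeys
(f) 5-1-4-3 → violates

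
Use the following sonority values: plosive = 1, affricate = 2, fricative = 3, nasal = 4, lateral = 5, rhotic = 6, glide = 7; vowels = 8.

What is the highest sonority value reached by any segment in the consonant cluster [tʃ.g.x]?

/tʃ/ is an affricate (sonority 2).
/g/ is a plosive (sonority 1).
/x/ is a fricative (sonority 3).
The maximum is 3.

3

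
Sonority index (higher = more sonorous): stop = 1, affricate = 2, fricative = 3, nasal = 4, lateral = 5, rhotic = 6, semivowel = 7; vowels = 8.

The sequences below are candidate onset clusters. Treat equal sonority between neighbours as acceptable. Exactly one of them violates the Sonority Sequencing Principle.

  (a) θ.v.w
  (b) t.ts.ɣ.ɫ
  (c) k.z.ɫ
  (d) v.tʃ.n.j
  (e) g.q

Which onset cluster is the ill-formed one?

d

(a) 3-3-7 → obeys
(b) 1-2-3-5 → obeys
(c) 1-3-5 → obeys
(d) 3-2-4-7 → violates
(e) 1-1 → obeys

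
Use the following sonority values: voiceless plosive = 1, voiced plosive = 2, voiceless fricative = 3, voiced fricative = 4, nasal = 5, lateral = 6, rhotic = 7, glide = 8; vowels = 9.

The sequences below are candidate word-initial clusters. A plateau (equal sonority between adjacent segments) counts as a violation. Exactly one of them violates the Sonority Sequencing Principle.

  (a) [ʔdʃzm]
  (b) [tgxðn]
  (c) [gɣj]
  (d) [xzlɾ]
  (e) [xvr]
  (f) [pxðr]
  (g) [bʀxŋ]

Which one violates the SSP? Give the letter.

g

(a) 1-2-3-4-5 → obeys
(b) 1-2-3-4-5 → obeys
(c) 2-4-8 → obeys
(d) 3-4-6-7 → obeys
(e) 3-4-7 → obeys
(f) 1-3-4-7 → obeys
(g) 2-7-3-5 → violates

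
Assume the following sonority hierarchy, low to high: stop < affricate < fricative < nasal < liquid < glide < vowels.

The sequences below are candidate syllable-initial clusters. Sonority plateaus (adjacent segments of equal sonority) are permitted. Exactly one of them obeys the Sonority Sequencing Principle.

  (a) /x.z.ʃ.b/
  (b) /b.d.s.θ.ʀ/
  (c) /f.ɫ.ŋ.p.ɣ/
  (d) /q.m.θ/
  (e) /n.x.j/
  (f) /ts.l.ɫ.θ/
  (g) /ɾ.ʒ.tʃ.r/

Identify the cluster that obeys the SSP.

(a) 3-3-3-1 → violates
(b) 1-1-3-3-5 → obeys
(c) 3-5-4-1-3 → violates
(d) 1-4-3 → violates
(e) 4-3-6 → violates
(f) 2-5-5-3 → violates
(g) 5-3-2-5 → violates

b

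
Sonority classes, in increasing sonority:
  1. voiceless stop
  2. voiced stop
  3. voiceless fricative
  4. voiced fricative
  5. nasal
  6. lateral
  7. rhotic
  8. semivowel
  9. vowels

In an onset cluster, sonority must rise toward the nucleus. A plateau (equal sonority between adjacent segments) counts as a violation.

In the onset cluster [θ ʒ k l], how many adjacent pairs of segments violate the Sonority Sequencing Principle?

1

/θ/: voiceless fricative = 3.
/ʒ/: voiced fricative = 4.
/k/: voiceless stop = 1.
/l/: lateral = 6.
/θ/→/ʒ/: 3→4 (rises) — ok.
/ʒ/→/k/: 4→1 (does not rise) — violation.
/k/→/l/: 1→6 (rises) — ok.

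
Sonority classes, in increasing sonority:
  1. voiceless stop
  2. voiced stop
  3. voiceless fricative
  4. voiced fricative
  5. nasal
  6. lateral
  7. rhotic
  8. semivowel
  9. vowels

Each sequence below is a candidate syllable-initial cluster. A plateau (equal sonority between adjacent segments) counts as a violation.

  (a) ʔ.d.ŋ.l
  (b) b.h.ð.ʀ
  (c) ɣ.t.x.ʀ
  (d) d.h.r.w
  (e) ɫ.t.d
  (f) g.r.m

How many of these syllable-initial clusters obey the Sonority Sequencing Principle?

3

(a) 1-2-5-6 → obeys
(b) 2-3-4-7 → obeys
(c) 4-1-3-7 → violates
(d) 2-3-7-8 → obeys
(e) 6-1-2 → violates
(f) 2-7-5 → violates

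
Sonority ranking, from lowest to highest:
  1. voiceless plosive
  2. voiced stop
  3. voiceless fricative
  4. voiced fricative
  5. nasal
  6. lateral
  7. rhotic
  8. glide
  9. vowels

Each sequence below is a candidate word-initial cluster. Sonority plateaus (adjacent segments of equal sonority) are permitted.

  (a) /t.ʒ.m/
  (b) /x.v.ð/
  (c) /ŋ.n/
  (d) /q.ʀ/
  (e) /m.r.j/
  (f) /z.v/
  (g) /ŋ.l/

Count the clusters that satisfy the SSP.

(a) sonority 1-4-5: well-formed.
(b) sonority 3-4-4: well-formed.
(c) sonority 5-5: well-formed.
(d) sonority 1-7: well-formed.
(e) sonority 5-7-8: well-formed.
(f) sonority 4-4: well-formed.
(g) sonority 5-6: well-formed.

7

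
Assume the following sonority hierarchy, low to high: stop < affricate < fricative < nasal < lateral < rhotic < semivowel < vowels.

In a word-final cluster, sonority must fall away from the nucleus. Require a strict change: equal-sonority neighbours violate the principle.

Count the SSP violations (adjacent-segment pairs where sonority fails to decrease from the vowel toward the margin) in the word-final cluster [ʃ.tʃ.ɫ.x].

/ʃ/ is a fricative (sonority 3).
/tʃ/ is an affricate (sonority 2).
/ɫ/ is a lateral (sonority 5).
/x/ is a fricative (sonority 3).
/ʃ/→/tʃ/: 3→2 (falls) — ok.
/tʃ/→/ɫ/: 2→5 (does not fall) — violation.
/ɫ/→/x/: 5→3 (falls) — ok.

1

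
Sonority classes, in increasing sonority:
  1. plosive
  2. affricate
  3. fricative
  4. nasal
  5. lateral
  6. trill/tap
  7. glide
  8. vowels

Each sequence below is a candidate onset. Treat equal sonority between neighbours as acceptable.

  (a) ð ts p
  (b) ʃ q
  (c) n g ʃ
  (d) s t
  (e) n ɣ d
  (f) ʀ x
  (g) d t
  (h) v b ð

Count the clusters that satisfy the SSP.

(a) ð ts p: profile 3-2-1 — violates.
(b) ʃ q: profile 3-1 — violates.
(c) n g ʃ: profile 4-1-3 — violates.
(d) s t: profile 3-1 — violates.
(e) n ɣ d: profile 4-3-1 — violates.
(f) ʀ x: profile 6-3 — violates.
(g) d t: profile 1-1 — obeys.
(h) v b ð: profile 3-1-3 — violates.

1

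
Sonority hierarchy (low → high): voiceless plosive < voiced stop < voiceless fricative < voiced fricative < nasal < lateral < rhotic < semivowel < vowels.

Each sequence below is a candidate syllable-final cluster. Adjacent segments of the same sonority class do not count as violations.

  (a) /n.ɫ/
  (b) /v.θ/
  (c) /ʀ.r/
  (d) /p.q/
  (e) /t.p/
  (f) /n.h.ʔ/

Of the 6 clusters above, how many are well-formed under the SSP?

(a) 5-6 → violates
(b) 4-3 → obeys
(c) 7-7 → obeys
(d) 1-1 → obeys
(e) 1-1 → obeys
(f) 5-3-1 → obeys

5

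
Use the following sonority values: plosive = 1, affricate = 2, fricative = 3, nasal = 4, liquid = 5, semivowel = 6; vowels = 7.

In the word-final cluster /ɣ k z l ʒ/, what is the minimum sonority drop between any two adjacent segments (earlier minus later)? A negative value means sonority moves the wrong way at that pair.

/ɣ/ — fricative, sonority 3.
/k/ — plosive, sonority 1.
/z/ — fricative, sonority 3.
/l/ — liquid, sonority 5.
/ʒ/ — fricative, sonority 3.
/ɣ/→/k/: change +2.
/k/→/z/: change -2.
/z/→/l/: change -2.
/l/→/ʒ/: change +2.
Minimum = -2.

-2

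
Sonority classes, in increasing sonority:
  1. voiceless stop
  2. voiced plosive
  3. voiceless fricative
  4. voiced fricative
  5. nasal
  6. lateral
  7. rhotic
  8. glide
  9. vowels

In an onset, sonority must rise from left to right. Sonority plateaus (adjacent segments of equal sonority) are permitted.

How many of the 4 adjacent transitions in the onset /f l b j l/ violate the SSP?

/f/ is a voiceless fricative (sonority 3).
/l/ is a lateral (sonority 6).
/b/ is a voiced plosive (sonority 2).
/j/ is a glide (sonority 8).
/l/ is a lateral (sonority 6).
/f/→/l/: 3→6 (rises) — ok.
/l/→/b/: 6→2 (does not rise) — violation.
/b/→/j/: 2→8 (rises) — ok.
/j/→/l/: 8→6 (does not rise) — violation.

2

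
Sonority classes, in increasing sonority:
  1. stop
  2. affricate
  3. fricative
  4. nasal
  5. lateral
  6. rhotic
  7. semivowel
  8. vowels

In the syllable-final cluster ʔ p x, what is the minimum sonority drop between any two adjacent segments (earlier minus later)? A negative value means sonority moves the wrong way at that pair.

-2

/ʔ/ — stop, sonority 1.
/p/ — stop, sonority 1.
/x/ — fricative, sonority 3.
/ʔ/→/p/: change +0.
/p/→/x/: change -2.
Minimum = -2.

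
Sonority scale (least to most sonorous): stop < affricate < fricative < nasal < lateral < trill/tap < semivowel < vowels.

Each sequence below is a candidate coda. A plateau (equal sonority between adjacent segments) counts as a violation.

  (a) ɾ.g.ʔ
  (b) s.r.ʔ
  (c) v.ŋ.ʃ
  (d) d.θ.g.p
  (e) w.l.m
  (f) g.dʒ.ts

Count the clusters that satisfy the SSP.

1

(a) ɾ.g.ʔ: profile 6-1-1 — violates.
(b) s.r.ʔ: profile 3-6-1 — violates.
(c) v.ŋ.ʃ: profile 3-4-3 — violates.
(d) d.θ.g.p: profile 1-3-1-1 — violates.
(e) w.l.m: profile 7-5-4 — obeys.
(f) g.dʒ.ts: profile 1-2-2 — violates.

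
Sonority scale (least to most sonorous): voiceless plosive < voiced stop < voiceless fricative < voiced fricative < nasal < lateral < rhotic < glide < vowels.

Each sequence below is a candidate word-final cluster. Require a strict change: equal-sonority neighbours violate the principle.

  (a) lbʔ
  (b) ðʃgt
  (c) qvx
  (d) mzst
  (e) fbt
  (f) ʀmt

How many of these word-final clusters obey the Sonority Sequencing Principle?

5

(a) sonority 6-2-1: well-formed.
(b) sonority 4-3-2-1: well-formed.
(c) sonority 1-4-3: ill-formed.
(d) sonority 5-4-3-1: well-formed.
(e) sonority 3-2-1: well-formed.
(f) sonority 7-5-1: well-formed.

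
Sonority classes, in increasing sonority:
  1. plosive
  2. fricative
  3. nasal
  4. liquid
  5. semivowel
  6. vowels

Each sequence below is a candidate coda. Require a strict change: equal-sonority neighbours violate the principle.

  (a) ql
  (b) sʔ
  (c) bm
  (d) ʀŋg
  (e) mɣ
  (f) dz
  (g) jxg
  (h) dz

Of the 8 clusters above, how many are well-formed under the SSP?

4

(a) ql: profile 1-4 — violates.
(b) sʔ: profile 2-1 — obeys.
(c) bm: profile 1-3 — violates.
(d) ʀŋg: profile 4-3-1 — obeys.
(e) mɣ: profile 3-2 — obeys.
(f) dz: profile 1-2 — violates.
(g) jxg: profile 5-2-1 — obeys.
(h) dz: profile 1-2 — violates.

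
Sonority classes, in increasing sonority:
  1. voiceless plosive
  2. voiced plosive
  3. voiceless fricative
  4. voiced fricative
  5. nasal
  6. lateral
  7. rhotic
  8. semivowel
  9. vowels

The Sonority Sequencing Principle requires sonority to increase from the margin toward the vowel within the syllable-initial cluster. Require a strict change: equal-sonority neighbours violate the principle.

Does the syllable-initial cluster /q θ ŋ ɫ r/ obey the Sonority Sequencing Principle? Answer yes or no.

/q/: voiceless plosive = 1.
/θ/: voiceless fricative = 3.
/ŋ/: nasal = 5.
/ɫ/: lateral = 6.
/r/: rhotic = 7.
The profile 1-3-5-6-7 strictly rises, so the syllable-initial cluster satisfies the SSP.

yes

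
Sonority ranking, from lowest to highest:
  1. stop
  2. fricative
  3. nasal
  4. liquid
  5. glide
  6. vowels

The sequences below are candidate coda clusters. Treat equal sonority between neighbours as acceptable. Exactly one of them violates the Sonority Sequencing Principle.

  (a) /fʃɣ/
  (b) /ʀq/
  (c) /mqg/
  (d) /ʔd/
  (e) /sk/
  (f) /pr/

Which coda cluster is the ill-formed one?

f

(a) /fʃɣ/: profile 2-2-2 — obeys.
(b) /ʀq/: profile 4-1 — obeys.
(c) /mqg/: profile 3-1-1 — obeys.
(d) /ʔd/: profile 1-1 — obeys.
(e) /sk/: profile 2-1 — obeys.
(f) /pr/: profile 1-4 — violates.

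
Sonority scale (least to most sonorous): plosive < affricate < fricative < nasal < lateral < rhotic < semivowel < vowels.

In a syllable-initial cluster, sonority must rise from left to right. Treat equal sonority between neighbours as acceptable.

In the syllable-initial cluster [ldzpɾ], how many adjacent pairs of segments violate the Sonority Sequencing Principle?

/l/ is a lateral (sonority 5).
/d/ is a plosive (sonority 1).
/z/ is a fricative (sonority 3).
/p/ is a plosive (sonority 1).
/ɾ/ is a rhotic (sonority 6).
/l/→/d/: 5→1 (does not rise) — violation.
/d/→/z/: 1→3 (rises) — ok.
/z/→/p/: 3→1 (does not rise) — violation.
/p/→/ɾ/: 1→6 (rises) — ok.

2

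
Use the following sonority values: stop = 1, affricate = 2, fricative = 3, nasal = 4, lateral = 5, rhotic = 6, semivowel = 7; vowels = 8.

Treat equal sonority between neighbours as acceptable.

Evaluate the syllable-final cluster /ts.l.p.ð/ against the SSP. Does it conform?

no

/ts/ is an affricate (sonority 2).
/l/ is a lateral (sonority 5).
/p/ is a stop (sonority 1).
/ð/ is a fricative (sonority 3).
The profile is 2-5-1-3. Between /ts/ (2) and /l/ (5) sonority does not fall, so the cluster violates the SSP.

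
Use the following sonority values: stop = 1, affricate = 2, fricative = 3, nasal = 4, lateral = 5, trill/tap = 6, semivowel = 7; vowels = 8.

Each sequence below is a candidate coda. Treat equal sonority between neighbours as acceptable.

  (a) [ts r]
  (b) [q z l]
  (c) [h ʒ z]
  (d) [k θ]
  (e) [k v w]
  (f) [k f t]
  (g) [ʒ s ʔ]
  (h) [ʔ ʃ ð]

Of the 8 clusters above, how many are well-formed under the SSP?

(a) [ts r]: profile 2-6 — violates.
(b) [q z l]: profile 1-3-5 — violates.
(c) [h ʒ z]: profile 3-3-3 — obeys.
(d) [k θ]: profile 1-3 — violates.
(e) [k v w]: profile 1-3-7 — violates.
(f) [k f t]: profile 1-3-1 — violates.
(g) [ʒ s ʔ]: profile 3-3-1 — obeys.
(h) [ʔ ʃ ð]: profile 1-3-3 — violates.

2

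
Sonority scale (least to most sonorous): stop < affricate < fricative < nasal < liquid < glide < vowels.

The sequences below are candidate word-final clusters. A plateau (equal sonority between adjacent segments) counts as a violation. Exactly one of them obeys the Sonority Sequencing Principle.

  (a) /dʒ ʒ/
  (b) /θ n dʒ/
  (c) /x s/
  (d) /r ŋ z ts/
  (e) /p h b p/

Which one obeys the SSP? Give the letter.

(a) sonority 2-3: ill-formed.
(b) sonority 3-4-2: ill-formed.
(c) sonority 3-3: ill-formed.
(d) sonority 5-4-3-2: well-formed.
(e) sonority 1-3-1-1: ill-formed.

d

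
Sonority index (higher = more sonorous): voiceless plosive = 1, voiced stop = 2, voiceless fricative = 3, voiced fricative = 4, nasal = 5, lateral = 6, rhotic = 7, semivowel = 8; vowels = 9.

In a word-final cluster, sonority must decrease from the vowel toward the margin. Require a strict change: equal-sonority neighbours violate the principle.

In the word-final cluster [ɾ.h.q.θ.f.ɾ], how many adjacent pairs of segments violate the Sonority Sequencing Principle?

3

/ɾ/ — rhotic, sonority 7.
/h/ — voiceless fricative, sonority 3.
/q/ — voiceless plosive, sonority 1.
/θ/ — voiceless fricative, sonority 3.
/f/ — voiceless fricative, sonority 3.
/ɾ/ — rhotic, sonority 7.
/ɾ/→/h/: 7→3 (falls) — ok.
/h/→/q/: 3→1 (falls) — ok.
/q/→/θ/: 1→3 (does not fall) — violation.
/θ/→/f/: 3→3 (plateau) — violation.
/f/→/ɾ/: 3→7 (does not fall) — violation.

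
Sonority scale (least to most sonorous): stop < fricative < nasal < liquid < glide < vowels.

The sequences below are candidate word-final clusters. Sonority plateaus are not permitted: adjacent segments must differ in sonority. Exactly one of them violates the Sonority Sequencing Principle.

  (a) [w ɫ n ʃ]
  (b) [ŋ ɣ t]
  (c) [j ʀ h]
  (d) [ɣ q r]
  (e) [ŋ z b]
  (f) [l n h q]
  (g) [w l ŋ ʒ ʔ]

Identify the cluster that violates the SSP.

(a) [w ɫ n ʃ]: profile 5-4-3-2 — obeys.
(b) [ŋ ɣ t]: profile 3-2-1 — obeys.
(c) [j ʀ h]: profile 5-4-2 — obeys.
(d) [ɣ q r]: profile 2-1-4 — violates.
(e) [ŋ z b]: profile 3-2-1 — obeys.
(f) [l n h q]: profile 4-3-2-1 — obeys.
(g) [w l ŋ ʒ ʔ]: profile 5-4-3-2-1 — obeys.

d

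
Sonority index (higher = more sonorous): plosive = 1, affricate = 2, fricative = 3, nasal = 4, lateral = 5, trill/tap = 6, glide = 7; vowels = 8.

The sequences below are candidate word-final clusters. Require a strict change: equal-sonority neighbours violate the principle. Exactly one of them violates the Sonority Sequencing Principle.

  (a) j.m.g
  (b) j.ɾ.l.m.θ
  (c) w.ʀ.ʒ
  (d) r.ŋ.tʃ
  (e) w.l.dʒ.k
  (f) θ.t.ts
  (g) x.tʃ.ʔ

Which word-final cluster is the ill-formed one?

f

(a) sonority 7-4-1: well-formed.
(b) sonority 7-6-5-4-3: well-formed.
(c) sonority 7-6-3: well-formed.
(d) sonority 6-4-2: well-formed.
(e) sonority 7-5-2-1: well-formed.
(f) sonority 3-1-2: ill-formed.
(g) sonority 3-2-1: well-formed.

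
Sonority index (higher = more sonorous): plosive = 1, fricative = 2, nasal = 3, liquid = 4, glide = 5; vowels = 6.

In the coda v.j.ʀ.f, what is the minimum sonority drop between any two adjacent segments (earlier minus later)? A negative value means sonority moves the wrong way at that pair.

-3

/v/ — fricative, sonority 2.
/j/ — glide, sonority 5.
/ʀ/ — liquid, sonority 4.
/f/ — fricative, sonority 2.
/v/→/j/: change -3.
/j/→/ʀ/: change +1.
/ʀ/→/f/: change +2.
Minimum = -3.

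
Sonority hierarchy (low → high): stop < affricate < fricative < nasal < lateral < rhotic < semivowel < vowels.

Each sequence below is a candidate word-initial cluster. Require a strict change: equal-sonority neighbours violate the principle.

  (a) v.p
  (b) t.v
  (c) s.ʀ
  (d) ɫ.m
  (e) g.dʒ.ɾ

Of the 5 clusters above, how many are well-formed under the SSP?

3

(a) v.p: profile 3-1 — violates.
(b) t.v: profile 1-3 — obeys.
(c) s.ʀ: profile 3-6 — obeys.
(d) ɫ.m: profile 5-4 — violates.
(e) g.dʒ.ɾ: profile 1-2-6 — obeys.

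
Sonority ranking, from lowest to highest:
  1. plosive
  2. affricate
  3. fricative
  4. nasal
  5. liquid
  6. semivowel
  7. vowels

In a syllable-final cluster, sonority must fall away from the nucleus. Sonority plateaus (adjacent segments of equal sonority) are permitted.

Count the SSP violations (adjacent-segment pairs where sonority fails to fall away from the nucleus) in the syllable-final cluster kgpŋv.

1

/k/: plosive = 1.
/g/: plosive = 1.
/p/: plosive = 1.
/ŋ/: nasal = 4.
/v/: fricative = 3.
/k/→/g/: 1→1 (plateau, allowed) — ok.
/g/→/p/: 1→1 (plateau, allowed) — ok.
/p/→/ŋ/: 1→4 (does not fall) — violation.
/ŋ/→/v/: 4→3 (falls) — ok.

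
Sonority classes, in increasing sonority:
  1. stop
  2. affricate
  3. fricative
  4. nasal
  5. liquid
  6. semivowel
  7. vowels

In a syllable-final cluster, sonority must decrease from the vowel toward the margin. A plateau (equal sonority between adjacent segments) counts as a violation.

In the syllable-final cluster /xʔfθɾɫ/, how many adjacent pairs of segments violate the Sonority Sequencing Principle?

/x/ is a fricative (sonority 3).
/ʔ/ is a stop (sonority 1).
/f/ is a fricative (sonority 3).
/θ/ is a fricative (sonority 3).
/ɾ/ is a liquid (sonority 5).
/ɫ/ is a liquid (sonority 5).
/x/→/ʔ/: 3→1 (falls) — ok.
/ʔ/→/f/: 1→3 (does not fall) — violation.
/f/→/θ/: 3→3 (plateau) — violation.
/θ/→/ɾ/: 3→5 (does not fall) — violation.
/ɾ/→/ɫ/: 5→5 (plateau) — violation.

4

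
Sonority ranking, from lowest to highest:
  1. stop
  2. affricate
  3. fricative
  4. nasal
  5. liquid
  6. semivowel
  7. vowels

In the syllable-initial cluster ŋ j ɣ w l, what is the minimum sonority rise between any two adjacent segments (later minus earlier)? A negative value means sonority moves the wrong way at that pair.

-3

/ŋ/: nasal = 4.
/j/: semivowel = 6.
/ɣ/: fricative = 3.
/w/: semivowel = 6.
/l/: liquid = 5.
/ŋ/→/j/: change +2.
/j/→/ɣ/: change -3.
/ɣ/→/w/: change +3.
/w/→/l/: change -1.
Minimum = -3.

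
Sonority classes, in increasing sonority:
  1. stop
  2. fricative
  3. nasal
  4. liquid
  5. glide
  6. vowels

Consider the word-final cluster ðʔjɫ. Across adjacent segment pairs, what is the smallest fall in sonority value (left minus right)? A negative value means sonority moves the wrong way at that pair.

-4

/ð/ is a fricative (sonority 2).
/ʔ/ is a stop (sonority 1).
/j/ is a glide (sonority 5).
/ɫ/ is a liquid (sonority 4).
/ð/→/ʔ/: change +1.
/ʔ/→/j/: change -4.
/j/→/ɫ/: change +1.
Minimum = -4.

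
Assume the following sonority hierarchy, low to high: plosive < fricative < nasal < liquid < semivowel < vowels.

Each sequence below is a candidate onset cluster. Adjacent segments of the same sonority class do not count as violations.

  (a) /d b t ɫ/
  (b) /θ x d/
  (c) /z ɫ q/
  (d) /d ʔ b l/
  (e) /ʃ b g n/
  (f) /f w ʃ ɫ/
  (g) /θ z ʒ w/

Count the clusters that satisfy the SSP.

(a) sonority 1-1-1-4: well-formed.
(b) sonority 2-2-1: ill-formed.
(c) sonority 2-4-1: ill-formed.
(d) sonority 1-1-1-4: well-formed.
(e) sonority 2-1-1-3: ill-formed.
(f) sonority 2-5-2-4: ill-formed.
(g) sonority 2-2-2-5: well-formed.

3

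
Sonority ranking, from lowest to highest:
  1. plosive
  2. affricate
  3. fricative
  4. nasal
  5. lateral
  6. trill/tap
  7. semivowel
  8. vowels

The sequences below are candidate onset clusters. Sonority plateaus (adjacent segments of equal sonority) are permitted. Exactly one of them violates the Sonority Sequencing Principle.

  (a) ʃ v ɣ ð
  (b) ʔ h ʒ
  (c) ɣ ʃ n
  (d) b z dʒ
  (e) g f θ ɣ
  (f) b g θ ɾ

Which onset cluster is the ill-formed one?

d

(a) ʃ v ɣ ð: profile 3-3-3-3 — obeys.
(b) ʔ h ʒ: profile 1-3-3 — obeys.
(c) ɣ ʃ n: profile 3-3-4 — obeys.
(d) b z dʒ: profile 1-3-2 — violates.
(e) g f θ ɣ: profile 1-3-3-3 — obeys.
(f) b g θ ɾ: profile 1-1-3-6 — obeys.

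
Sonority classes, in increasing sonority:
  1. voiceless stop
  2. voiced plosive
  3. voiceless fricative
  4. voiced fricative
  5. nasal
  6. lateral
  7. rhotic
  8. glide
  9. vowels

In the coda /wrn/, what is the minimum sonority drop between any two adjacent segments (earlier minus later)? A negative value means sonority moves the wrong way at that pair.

1

/w/: glide = 8.
/r/: rhotic = 7.
/n/: nasal = 5.
/w/→/r/: change +1.
/r/→/n/: change +2.
Minimum = 1.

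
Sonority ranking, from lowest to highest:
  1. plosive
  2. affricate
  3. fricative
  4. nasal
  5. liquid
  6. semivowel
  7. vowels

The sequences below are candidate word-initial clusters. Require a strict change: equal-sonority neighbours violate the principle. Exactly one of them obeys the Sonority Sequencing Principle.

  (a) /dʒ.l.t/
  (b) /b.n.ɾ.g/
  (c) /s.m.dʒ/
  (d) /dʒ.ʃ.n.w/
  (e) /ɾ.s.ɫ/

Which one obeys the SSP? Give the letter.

d

(a) sonority 2-5-1: ill-formed.
(b) sonority 1-4-5-1: ill-formed.
(c) sonority 3-4-2: ill-formed.
(d) sonority 2-3-4-6: well-formed.
(e) sonority 5-3-5: ill-formed.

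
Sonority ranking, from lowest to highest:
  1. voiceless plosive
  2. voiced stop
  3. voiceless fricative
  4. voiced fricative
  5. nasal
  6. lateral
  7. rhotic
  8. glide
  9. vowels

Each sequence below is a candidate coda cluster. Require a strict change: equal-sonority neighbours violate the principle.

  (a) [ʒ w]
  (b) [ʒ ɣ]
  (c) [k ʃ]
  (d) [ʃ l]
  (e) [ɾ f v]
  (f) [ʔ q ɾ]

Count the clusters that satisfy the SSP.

(a) 4-8 → violates
(b) 4-4 → violates
(c) 1-3 → violates
(d) 3-6 → violates
(e) 7-3-4 → violates
(f) 1-1-7 → violates

0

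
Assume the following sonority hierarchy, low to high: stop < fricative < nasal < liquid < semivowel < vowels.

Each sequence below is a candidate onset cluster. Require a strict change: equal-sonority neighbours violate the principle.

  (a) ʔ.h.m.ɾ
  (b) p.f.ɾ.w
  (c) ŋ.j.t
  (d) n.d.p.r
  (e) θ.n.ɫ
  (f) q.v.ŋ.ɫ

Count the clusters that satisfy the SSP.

4

(a) ʔ.h.m.ɾ: profile 1-2-3-4 — obeys.
(b) p.f.ɾ.w: profile 1-2-4-5 — obeys.
(c) ŋ.j.t: profile 3-5-1 — violates.
(d) n.d.p.r: profile 3-1-1-4 — violates.
(e) θ.n.ɫ: profile 2-3-4 — obeys.
(f) q.v.ŋ.ɫ: profile 1-2-3-4 — obeys.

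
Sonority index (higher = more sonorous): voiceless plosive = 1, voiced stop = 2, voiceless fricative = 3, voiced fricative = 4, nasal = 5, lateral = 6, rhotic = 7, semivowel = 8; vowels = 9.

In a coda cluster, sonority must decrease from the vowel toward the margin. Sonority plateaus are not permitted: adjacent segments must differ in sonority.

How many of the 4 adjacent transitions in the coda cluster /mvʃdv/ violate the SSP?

1

/m/ is a nasal (sonority 5).
/v/ is a voiced fricative (sonority 4).
/ʃ/ is a voiceless fricative (sonority 3).
/d/ is a voiced stop (sonority 2).
/v/ is a voiced fricative (sonority 4).
/m/→/v/: 5→4 (falls) — ok.
/v/→/ʃ/: 4→3 (falls) — ok.
/ʃ/→/d/: 3→2 (falls) — ok.
/d/→/v/: 2→4 (does not fall) — violation.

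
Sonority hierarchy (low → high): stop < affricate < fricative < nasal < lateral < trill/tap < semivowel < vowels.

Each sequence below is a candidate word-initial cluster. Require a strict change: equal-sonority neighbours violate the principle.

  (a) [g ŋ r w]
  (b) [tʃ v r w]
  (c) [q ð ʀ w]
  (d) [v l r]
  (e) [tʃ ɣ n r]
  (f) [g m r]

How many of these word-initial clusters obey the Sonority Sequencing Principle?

6

(a) [g ŋ r w]: profile 1-4-6-7 — obeys.
(b) [tʃ v r w]: profile 2-3-6-7 — obeys.
(c) [q ð ʀ w]: profile 1-3-6-7 — obeys.
(d) [v l r]: profile 3-5-6 — obeys.
(e) [tʃ ɣ n r]: profile 2-3-4-6 — obeys.
(f) [g m r]: profile 1-4-6 — obeys.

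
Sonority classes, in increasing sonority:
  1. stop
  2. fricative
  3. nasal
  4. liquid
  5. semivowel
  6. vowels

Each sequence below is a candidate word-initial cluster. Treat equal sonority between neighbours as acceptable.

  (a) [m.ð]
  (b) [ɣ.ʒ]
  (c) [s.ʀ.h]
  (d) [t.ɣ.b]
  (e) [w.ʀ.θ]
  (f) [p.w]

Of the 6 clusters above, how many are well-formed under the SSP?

(a) [m.ð]: profile 3-2 — violates.
(b) [ɣ.ʒ]: profile 2-2 — obeys.
(c) [s.ʀ.h]: profile 2-4-2 — violates.
(d) [t.ɣ.b]: profile 1-2-1 — violates.
(e) [w.ʀ.θ]: profile 5-4-2 — violates.
(f) [p.w]: profile 1-5 — obeys.

2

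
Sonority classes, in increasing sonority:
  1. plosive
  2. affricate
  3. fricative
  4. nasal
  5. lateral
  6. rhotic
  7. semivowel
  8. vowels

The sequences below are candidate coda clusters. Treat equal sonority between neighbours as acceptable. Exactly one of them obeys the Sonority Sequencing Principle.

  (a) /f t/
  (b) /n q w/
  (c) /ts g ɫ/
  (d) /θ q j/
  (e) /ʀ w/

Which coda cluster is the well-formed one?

(a) sonority 3-1: well-formed.
(b) sonority 4-1-7: ill-formed.
(c) sonority 2-1-5: ill-formed.
(d) sonority 3-1-7: ill-formed.
(e) sonority 6-7: ill-formed.

a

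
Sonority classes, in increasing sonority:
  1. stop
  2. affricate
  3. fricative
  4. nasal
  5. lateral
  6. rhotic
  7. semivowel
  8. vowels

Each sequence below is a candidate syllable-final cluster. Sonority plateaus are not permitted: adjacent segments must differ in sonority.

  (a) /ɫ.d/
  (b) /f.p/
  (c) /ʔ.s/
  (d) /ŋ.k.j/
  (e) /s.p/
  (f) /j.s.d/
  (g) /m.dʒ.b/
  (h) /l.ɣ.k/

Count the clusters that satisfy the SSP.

(a) sonority 5-1: well-formed.
(b) sonority 3-1: well-formed.
(c) sonority 1-3: ill-formed.
(d) sonority 4-1-7: ill-formed.
(e) sonority 3-1: well-formed.
(f) sonority 7-3-1: well-formed.
(g) sonority 4-2-1: well-formed.
(h) sonority 5-3-1: well-formed.

6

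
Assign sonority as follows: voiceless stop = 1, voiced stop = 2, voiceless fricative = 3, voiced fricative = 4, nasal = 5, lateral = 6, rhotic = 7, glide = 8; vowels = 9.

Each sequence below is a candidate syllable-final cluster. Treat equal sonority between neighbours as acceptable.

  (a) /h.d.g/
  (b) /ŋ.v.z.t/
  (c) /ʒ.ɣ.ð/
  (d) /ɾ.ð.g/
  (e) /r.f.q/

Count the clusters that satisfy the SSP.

(a) /h.d.g/: profile 3-2-2 — obeys.
(b) /ŋ.v.z.t/: profile 5-4-4-1 — obeys.
(c) /ʒ.ɣ.ð/: profile 4-4-4 — obeys.
(d) /ɾ.ð.g/: profile 7-4-2 — obeys.
(e) /r.f.q/: profile 7-3-1 — obeys.

5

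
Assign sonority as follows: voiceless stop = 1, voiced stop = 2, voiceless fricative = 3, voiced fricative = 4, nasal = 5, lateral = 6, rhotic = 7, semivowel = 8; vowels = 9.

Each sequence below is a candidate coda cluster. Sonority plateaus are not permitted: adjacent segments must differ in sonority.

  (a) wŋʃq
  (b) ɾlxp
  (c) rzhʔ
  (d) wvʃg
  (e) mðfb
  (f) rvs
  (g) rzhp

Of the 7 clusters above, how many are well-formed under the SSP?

7

(a) wŋʃq: profile 8-5-3-1 — obeys.
(b) ɾlxp: profile 7-6-3-1 — obeys.
(c) rzhʔ: profile 7-4-3-1 — obeys.
(d) wvʃg: profile 8-4-3-2 — obeys.
(e) mðfb: profile 5-4-3-2 — obeys.
(f) rvs: profile 7-4-3 — obeys.
(g) rzhp: profile 7-4-3-1 — obeys.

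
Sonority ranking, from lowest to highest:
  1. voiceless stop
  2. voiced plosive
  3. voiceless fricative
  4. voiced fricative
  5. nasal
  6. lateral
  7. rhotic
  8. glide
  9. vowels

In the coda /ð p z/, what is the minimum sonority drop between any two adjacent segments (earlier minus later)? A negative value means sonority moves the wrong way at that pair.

-3

/ð/: voiced fricative = 4.
/p/: voiceless stop = 1.
/z/: voiced fricative = 4.
/ð/→/p/: change +3.
/p/→/z/: change -3.
Minimum = -3.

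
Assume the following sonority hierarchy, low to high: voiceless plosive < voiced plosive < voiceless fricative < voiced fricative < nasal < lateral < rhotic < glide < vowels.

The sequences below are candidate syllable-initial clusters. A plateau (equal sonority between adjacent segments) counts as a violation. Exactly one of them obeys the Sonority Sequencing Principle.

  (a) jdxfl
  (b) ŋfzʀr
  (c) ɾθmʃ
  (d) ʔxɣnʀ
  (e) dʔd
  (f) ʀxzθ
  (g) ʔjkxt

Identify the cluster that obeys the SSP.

d

(a) sonority 8-2-3-3-6: ill-formed.
(b) sonority 5-3-4-7-7: ill-formed.
(c) sonority 7-3-5-3: ill-formed.
(d) sonority 1-3-4-5-7: well-formed.
(e) sonority 2-1-2: ill-formed.
(f) sonority 7-3-4-3: ill-formed.
(g) sonority 1-8-1-3-1: ill-formed.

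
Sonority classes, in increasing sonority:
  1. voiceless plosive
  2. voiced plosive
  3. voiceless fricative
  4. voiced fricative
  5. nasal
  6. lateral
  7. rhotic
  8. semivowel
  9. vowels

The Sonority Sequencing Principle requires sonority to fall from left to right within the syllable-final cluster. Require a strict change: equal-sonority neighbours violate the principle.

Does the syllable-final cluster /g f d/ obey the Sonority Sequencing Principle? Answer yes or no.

/g/: voiced plosive = 2.
/f/: voiceless fricative = 3.
/d/: voiced plosive = 2.
The profile is 2-3-2. Between /g/ (2) and /f/ (3) sonority does not fall, so the cluster violates the SSP.

no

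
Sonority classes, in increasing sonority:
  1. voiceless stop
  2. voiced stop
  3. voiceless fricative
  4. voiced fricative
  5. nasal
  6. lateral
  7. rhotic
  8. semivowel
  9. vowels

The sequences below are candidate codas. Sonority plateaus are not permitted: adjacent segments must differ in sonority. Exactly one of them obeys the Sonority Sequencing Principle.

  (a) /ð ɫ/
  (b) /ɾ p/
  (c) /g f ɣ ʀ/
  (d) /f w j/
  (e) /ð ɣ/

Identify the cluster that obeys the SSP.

(a) sonority 4-6: ill-formed.
(b) sonority 7-1: well-formed.
(c) sonority 2-3-4-7: ill-formed.
(d) sonority 3-8-8: ill-formed.
(e) sonority 4-4: ill-formed.

b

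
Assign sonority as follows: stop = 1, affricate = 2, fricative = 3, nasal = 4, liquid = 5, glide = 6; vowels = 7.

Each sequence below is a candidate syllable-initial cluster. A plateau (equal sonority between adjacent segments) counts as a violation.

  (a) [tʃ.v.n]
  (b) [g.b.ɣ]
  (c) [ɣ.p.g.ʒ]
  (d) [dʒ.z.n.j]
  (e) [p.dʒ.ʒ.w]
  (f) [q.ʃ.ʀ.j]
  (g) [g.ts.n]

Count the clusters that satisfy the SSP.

5

(a) sonority 2-3-4: well-formed.
(b) sonority 1-1-3: ill-formed.
(c) sonority 3-1-1-3: ill-formed.
(d) sonority 2-3-4-6: well-formed.
(e) sonority 1-2-3-6: well-formed.
(f) sonority 1-3-5-6: well-formed.
(g) sonority 1-2-4: well-formed.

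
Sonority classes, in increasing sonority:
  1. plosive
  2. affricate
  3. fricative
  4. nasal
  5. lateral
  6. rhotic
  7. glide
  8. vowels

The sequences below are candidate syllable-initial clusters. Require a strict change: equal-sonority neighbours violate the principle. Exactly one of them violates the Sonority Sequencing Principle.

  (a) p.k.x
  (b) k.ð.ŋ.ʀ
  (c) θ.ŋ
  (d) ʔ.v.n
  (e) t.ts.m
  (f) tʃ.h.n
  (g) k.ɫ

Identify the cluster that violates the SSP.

a

(a) p.k.x: profile 1-1-3 — violates.
(b) k.ð.ŋ.ʀ: profile 1-3-4-6 — obeys.
(c) θ.ŋ: profile 3-4 — obeys.
(d) ʔ.v.n: profile 1-3-4 — obeys.
(e) t.ts.m: profile 1-2-4 — obeys.
(f) tʃ.h.n: profile 2-3-4 — obeys.
(g) k.ɫ: profile 1-5 — obeys.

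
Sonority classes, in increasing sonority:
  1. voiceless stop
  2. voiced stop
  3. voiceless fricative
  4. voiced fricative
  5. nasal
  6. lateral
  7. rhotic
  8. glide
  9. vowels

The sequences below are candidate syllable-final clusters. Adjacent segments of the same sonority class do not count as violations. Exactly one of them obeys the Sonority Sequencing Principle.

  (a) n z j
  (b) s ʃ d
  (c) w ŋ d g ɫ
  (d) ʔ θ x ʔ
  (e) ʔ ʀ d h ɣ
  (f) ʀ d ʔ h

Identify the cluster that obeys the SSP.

(a) sonority 5-4-8: ill-formed.
(b) sonority 3-3-2: well-formed.
(c) sonority 8-5-2-2-6: ill-formed.
(d) sonority 1-3-3-1: ill-formed.
(e) sonority 1-7-2-3-4: ill-formed.
(f) sonority 7-2-1-3: ill-formed.

b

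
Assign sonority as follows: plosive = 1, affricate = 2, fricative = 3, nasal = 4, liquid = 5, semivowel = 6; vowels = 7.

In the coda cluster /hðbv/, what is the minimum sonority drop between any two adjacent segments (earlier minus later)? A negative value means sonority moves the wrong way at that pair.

-2

/h/ — fricative, sonority 3.
/ð/ — fricative, sonority 3.
/b/ — plosive, sonority 1.
/v/ — fricative, sonority 3.
/h/→/ð/: change +0.
/ð/→/b/: change +2.
/b/→/v/: change -2.
Minimum = -2.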